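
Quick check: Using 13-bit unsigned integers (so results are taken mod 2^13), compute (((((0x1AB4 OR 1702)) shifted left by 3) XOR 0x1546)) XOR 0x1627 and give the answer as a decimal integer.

5841

0x1AB4 = 1101010110100
1702 = 0011010100110
→ OR → 1111010110110 = 7862
→ shifted left by 3 (mod 2^13) → 1010110110000 = 5552
0x1546 = 1010101000110
→ XOR → 0000011110110 = 246
0x1627 = 1011000100111
→ XOR → 1011011010001 = 5841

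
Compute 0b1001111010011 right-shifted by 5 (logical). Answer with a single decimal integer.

x = 1001111010011
shift right by 5 → 0000010011110 = 158
(equivalently, floor(5075 / 32))

158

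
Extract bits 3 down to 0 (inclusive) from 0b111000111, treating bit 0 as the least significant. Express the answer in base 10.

7

v = 111000111
Shift right by 0: 111000111
Mask low 4 bits: 0111 = 7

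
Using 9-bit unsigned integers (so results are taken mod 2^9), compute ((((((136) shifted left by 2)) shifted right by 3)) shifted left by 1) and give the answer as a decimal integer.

136 = 010001000
→ shifted left by 2 (mod 2^9) → 000100000 = 32
→ shifted right by 3 → 000000100 = 4
→ shifted left by 1 (mod 2^9) → 000001000 = 8

8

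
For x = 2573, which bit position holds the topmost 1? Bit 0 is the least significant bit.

11

2573 = 101000001101
The topmost 1 is at position 11 (since 2^11 = 2048 ≤ 2573 < 4096).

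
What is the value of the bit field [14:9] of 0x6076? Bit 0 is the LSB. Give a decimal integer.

v = 110000001110110
Shift right by 9: 110000
Mask low 6 bits: 110000 = 48

48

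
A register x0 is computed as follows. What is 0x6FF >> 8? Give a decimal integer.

0x6FF = 11011111111
shift right by 8 → 00000000110 = 6
(equivalently, floor(1791 / 256))

6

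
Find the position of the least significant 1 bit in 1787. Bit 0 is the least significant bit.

0

1787 = 11011111011
Trailing zeros: 0, so the lowest set bit is bit 0 (value 1).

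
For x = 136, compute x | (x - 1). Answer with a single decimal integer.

143

x = 10001000 = 136
x - 1 = 10000111
OR    = 10001111 = 143
(x | (x - 1) sets all bits below the lowest set bit.)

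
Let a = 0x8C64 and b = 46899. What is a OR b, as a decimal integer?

0x8C64 = 1000110001100100
46899 = 1011011100110011
 OR → 1011111101110111 = 49015

49015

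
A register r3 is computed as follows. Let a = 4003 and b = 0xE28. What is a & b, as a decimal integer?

4003 = 111110100011
0xE28 = 111000101000
AND → 111000100000 = 3616

3616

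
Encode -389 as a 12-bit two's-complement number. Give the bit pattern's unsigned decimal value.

3707

389 in 12 bits: 000110000101
Invert: 111001111010
Add 1:  111001111011 = 3707
(Check: 2^12 - 389 = 4096 - 389 = 3707.)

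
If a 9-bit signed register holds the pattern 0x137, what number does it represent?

pattern = 100110111 (MSB is 1 ⇒ negative)
Invert: 011001000, add 1 → 011001001 = 201, so the value is -201.
(Equivalently: 311 - 2^9 = 311 - 512 = -201.)

-201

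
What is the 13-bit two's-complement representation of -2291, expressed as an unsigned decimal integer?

2291 in 13 bits: 0100011110011
Invert: 1011100001100
Add 1:  1011100001101 = 5901
(Check: 2^13 - 2291 = 8192 - 2291 = 5901.)

5901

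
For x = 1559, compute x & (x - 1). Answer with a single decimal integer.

x = 11000010111 = 1559
x - 1 = 11000010110
AND   = 11000010110 = 1558
(x & (x - 1) clears the lowest set bit of x.)

1558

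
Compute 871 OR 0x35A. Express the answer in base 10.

871 = 1101100111
0x35A = 1101011010
 OR → 1101111111 = 895

895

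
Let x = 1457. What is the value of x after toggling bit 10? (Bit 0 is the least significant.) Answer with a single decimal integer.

433

x = 0000010110110001
bit 10 is currently 1; toggle it via x ^ (1 << 10) = x ^ 1024
→ 0000000110110001 = 433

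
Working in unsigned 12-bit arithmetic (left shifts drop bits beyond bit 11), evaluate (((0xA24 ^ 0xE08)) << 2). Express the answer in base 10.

176

0xA24 = 101000100100
0xE08 = 111000001000
→ ^ → 010000101100 = 1068
→ << 2 (mod 2^12) → 000010110000 = 176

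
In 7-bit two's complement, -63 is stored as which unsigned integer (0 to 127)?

65

63 in 7 bits: 0111111
Invert: 1000000
Add 1:  1000001 = 65
(Check: 2^7 - 63 = 128 - 63 = 65.)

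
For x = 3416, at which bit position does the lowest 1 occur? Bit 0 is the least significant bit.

3416 = 110101011000
Trailing zeros: 3, so the lowest set bit is bit 3 (value 8).

3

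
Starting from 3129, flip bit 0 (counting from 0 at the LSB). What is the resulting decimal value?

3128

x = 0110000111001
bit 0 is currently 1; toggle it via x ^ (1 << 0) = x ^ 1
→ 0110000111000 = 3128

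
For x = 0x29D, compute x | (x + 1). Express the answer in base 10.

671

x = 1010011101 = 669
x + 1 = 1010011110
OR    = 1010011111 = 671
(x | (x + 1) sets the lowest cleared bit.)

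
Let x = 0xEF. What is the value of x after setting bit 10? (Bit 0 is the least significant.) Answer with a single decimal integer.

x = 00011101111
bit 10 is currently 0; set it via x | (1 << 10) = x | 1024
→ 10011101111 = 1263

1263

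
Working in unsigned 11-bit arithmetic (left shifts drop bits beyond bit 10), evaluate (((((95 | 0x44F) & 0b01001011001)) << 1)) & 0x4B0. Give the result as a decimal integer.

95 = 00001011111
0x44F = 10001001111
→ | → 10001011111 = 1119
0b01001011001 = 01001011001
→ & → 00001011001 = 89
→ << 1 (mod 2^11) → 00010110010 = 178
0x4B0 = 10010110000
→ & → 00010110000 = 176

176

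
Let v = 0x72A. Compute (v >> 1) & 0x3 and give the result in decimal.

v = 011100101010
Shift right by 1: 01110010101
Mask low 2 bits: 01 = 1

1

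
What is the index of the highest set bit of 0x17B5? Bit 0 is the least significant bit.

12

0x17B5 = 1011110110101
The topmost 1 is at position 12 (since 2^12 = 4096 ≤ 6069 < 8192).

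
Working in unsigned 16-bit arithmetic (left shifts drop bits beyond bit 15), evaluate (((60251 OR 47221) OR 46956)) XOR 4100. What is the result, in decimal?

61307

60251 = 1110101101011011
47221 = 1011100001110101
→ OR → 1111101101111111 = 64383
46956 = 1011011101101100
→ OR → 1111111101111111 = 65407
4100 = 0001000000000100
→ XOR → 1110111101111011 = 61307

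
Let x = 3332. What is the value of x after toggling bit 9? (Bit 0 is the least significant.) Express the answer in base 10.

x = 00110100000100
bit 9 is currently 0; toggle it via x ^ (1 << 9) = x ^ 512
→ 00111100000100 = 3844

3844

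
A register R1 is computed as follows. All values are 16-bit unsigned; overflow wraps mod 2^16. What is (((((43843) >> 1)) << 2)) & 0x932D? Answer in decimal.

4612

43843 = 1010101101000011
→ >> 1 → 0101010110100001 = 21921
→ << 2 (mod 2^16) → 0101011010000100 = 22148
0x932D = 1001001100101101
→ & → 0001001000000100 = 4612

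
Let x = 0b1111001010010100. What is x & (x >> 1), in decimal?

28672

x = 1111001010010100 = 62100
x>>1 = 0111100101001010
AND  = 0111000000000000 = 28672
(x & (x >> 1) has a 1 wherever x has two consecutive 1 bits.)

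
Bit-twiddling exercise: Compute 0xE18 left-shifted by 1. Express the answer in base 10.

0xE18 = 0111000011000
shift left by 1 → 1110000110000 = 7216
(equivalently, 3608 × 2^1 = 3608 × 2)

7216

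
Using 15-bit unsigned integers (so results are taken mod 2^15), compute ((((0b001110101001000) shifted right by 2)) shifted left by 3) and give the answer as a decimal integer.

14992

0b001110101001000 = 001110101001000
→ shifted right by 2 → 000011101010010 = 1874
→ shifted left by 3 (mod 2^15) → 011101010010000 = 14992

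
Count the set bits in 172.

4

172 = 10101100
Count the 1s: 1 + 1 + 1 + 1 = 4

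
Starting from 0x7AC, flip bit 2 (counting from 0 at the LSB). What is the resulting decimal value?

1960

x = 11110101100
bit 2 is currently 1; toggle it via x ^ (1 << 2) = x ^ 4
→ 11110101000 = 1960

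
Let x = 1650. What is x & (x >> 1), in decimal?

x = 11001110010 = 1650
x>>1 = 01100111001
AND  = 01000110000 = 560
(x & (x >> 1) has a 1 wherever x has two consecutive 1 bits.)

560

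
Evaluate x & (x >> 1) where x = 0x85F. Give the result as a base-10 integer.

x = 100001011111 = 2143
x>>1 = 010000101111
AND  = 000000001111 = 15
(x & (x >> 1) has a 1 wherever x has two consecutive 1 bits.)

15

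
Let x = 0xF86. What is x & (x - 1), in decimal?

x = 111110000110 = 3974
x - 1 = 111110000101
AND   = 111110000100 = 3972
(x & (x - 1) clears the lowest set bit of x.)

3972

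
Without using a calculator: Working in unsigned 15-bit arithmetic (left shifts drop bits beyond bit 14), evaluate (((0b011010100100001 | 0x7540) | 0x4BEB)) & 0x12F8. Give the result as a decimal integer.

4840

0b011010100100001 = 011010100100001
0x7540 = 111010101000000
→ | → 111010101100001 = 30049
0x4BEB = 100101111101011
→ | → 111111111101011 = 32747
0x12F8 = 001001011111000
→ & → 001001011101000 = 4840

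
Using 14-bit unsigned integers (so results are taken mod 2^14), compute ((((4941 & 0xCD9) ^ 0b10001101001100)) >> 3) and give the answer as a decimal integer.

1120

4941 = 01001101001101
0xCD9 = 00110011011001
→ & → 00000001001001 = 73
0b10001101001100 = 10001101001100
→ ^ → 10001100000101 = 8965
→ >> 3 → 00010001100000 = 1120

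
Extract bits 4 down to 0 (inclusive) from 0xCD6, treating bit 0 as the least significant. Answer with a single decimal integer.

22

v = 00110011010110
Shift right by 0: 00110011010110
Mask low 5 bits: 10110 = 22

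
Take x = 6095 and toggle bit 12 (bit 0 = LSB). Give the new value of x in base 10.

x = 1011111001111
bit 12 is currently 1; toggle it via x ^ (1 << 12) = x ^ 4096
→ 0011111001111 = 1999

1999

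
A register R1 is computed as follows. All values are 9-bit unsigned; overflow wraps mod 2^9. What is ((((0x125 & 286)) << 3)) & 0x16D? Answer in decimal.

32

0x125 = 100100101
286 = 100011110
→ & → 100000100 = 260
→ << 3 (mod 2^9) → 000100000 = 32
0x16D = 101101101
→ & → 000100000 = 32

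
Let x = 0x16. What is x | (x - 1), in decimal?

23

x = 10110 = 22
x - 1 = 10101
OR    = 10111 = 23
(x | (x - 1) sets all bits below the lowest set bit.)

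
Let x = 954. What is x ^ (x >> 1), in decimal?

x = 1110111010 = 954
x>>1 = 0111011101
XOR  = 1001100111 = 615
(x ^ (x >> 1) gives the standard binary-reflected Gray code of x.)

615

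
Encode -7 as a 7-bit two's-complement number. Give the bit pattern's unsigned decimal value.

7 in 7 bits: 0000111
Invert: 1111000
Add 1:  1111001 = 121
(Check: 2^7 - 7 = 128 - 7 = 121.)

121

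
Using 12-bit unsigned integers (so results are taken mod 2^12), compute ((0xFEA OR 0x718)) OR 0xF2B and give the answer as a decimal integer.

4091

0xFEA = 111111101010
0x718 = 011100011000
→ OR → 111111111010 = 4090
0xF2B = 111100101011
→ OR → 111111111011 = 4091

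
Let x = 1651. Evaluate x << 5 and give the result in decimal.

52832

1651 = 0000011001110011
shift left by 5 → 1100111001100000 = 52832
(equivalently, 1651 × 2^5 = 1651 × 32)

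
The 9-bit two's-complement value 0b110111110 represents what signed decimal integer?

pattern = 110111110 (MSB is 1 ⇒ negative)
Invert: 001000001, add 1 → 001000010 = 66, so the value is -66.
(Equivalently: 446 - 2^9 = 446 - 512 = -66.)

-66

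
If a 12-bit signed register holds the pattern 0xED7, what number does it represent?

pattern = 111011010111 (MSB is 1 ⇒ negative)
Invert: 000100101000, add 1 → 000100101001 = 297, so the value is -297.
(Equivalently: 3799 - 2^12 = 3799 - 4096 = -297.)

-297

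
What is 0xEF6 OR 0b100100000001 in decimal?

4087

0xEF6 = 111011110110
b = 100100000001
 OR → 111111110111 = 4087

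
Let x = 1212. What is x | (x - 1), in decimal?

x = 10010111100 = 1212
x - 1 = 10010111011
OR    = 10010111111 = 1215
(x | (x - 1) sets all bits below the lowest set bit.)

1215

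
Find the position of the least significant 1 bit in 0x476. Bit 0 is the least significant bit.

0x476 = 10001110110
Trailing zeros: 1, so the lowest set bit is bit 1 (value 2).

1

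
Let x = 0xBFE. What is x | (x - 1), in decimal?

3071

x = 101111111110 = 3070
x - 1 = 101111111101
OR    = 101111111111 = 3071
(x | (x - 1) sets all bits below the lowest set bit.)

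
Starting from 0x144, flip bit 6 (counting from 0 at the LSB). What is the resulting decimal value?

260

x = 101000100
bit 6 is currently 1; toggle it via x ^ (1 << 6) = x ^ 64
→ 100000100 = 260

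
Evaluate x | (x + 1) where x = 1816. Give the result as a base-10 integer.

x = 11100011000 = 1816
x + 1 = 11100011001
OR    = 11100011001 = 1817
(x | (x + 1) sets the lowest cleared bit.)

1817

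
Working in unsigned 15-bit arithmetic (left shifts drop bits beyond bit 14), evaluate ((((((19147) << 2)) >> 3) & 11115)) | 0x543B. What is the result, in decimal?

19147 = 100101011001011
→ << 2 (mod 2^15) → 010101100101100 = 11052
→ >> 3 → 000010101100101 = 1381
11115 = 010101101101011
→ & → 000000101100001 = 353
0x543B = 101010000111011
→ | → 101010101111011 = 21883

21883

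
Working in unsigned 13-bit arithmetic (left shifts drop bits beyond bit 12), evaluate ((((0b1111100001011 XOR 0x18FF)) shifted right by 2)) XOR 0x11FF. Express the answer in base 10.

4098

0b1111100001011 = 1111100001011
0x18FF = 1100011111111
→ XOR → 0011111110100 = 2036
→ shifted right by 2 → 0000111111101 = 509
0x11FF = 1000111111111
→ XOR → 1000000000010 = 4098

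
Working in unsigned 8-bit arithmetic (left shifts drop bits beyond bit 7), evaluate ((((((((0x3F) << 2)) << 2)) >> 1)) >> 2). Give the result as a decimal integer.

0x3F = 00111111
→ << 2 (mod 2^8) → 11111100 = 252
→ << 2 (mod 2^8) → 11110000 = 240
→ >> 1 → 01111000 = 120
→ >> 2 → 00011110 = 30

30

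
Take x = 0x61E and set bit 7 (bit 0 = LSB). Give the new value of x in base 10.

x = 0011000011110
bit 7 is currently 0; set it via x | (1 << 7) = x | 128
→ 0011010011110 = 1694

1694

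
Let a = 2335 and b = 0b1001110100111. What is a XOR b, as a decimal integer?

6840

2335 = 0100100011111
b = 1001110100111
XOR → 1101010111000 = 6840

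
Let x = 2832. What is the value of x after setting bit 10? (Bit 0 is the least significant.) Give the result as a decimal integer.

x = 0101100010000
bit 10 is currently 0; set it via x | (1 << 10) = x | 1024
→ 0111100010000 = 3856

3856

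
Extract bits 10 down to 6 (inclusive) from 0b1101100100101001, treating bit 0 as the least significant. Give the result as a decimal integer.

4

v = 1101100100101001
Shift right by 6: 1101100100
Mask low 5 bits: 00100 = 4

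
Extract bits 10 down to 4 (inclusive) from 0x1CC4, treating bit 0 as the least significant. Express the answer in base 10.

v = 01110011000100
Shift right by 4: 0111001100
Mask low 7 bits: 1001100 = 76

76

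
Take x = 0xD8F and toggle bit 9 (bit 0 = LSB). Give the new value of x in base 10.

3983

x = 110110001111
bit 9 is currently 0; toggle it via x ^ (1 << 9) = x ^ 512
→ 111110001111 = 3983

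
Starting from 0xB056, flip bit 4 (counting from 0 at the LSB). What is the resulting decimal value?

45126

x = 1011000001010110
bit 4 is currently 1; toggle it via x ^ (1 << 4) = x ^ 16
→ 1011000001000110 = 45126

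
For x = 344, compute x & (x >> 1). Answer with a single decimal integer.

8

x = 101011000 = 344
x>>1 = 010101100
AND  = 000001000 = 8
(x & (x >> 1) has a 1 wherever x has two consecutive 1 bits.)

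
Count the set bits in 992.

992 = 1111100000
Count the 1s: 1 + 1 + 1 + 1 + 1 = 5

5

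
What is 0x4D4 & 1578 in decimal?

1024

0x4D4 = 10011010100
1578 = 11000101010
AND → 10000000000 = 1024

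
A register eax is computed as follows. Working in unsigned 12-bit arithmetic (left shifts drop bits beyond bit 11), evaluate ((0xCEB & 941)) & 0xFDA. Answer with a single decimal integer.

0xCEB = 110011101011
941 = 001110101101
→ & → 000010101001 = 169
0xFDA = 111111011010
→ & → 000010001000 = 136

136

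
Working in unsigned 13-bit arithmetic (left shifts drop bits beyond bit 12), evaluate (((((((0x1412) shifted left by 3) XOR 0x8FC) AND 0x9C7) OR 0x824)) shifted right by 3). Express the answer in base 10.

268

0x1412 = 1010000010010
→ shifted left by 3 (mod 2^13) → 0000010010000 = 144
0x8FC = 0100011111100
→ XOR → 0100001101100 = 2156
0x9C7 = 0100111000111
→ AND → 0100001000100 = 2116
0x824 = 0100000100100
→ OR → 0100001100100 = 2148
→ shifted right by 3 → 0000100001100 = 268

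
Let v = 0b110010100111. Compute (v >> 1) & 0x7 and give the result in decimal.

v = 110010100111
Shift right by 1: 11001010011
Mask low 3 bits: 011 = 3

3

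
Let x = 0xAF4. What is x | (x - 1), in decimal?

2807

x = 101011110100 = 2804
x - 1 = 101011110011
OR    = 101011110111 = 2807
(x | (x - 1) sets all bits below the lowest set bit.)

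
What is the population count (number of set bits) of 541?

5

541 = 1000011101
Count the 1s: 1 + 1 + 1 + 1 + 1 = 5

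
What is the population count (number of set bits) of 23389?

10

23389 = 101101101011101
Count the 1s: 1 + 1 + 1 + 1 + 1 + 1 + 1 + 1 + 1 + 1 = 10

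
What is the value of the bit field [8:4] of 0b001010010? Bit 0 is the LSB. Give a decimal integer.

v = 001010010
Shift right by 4: 00101
Mask low 5 bits: 00101 = 5

5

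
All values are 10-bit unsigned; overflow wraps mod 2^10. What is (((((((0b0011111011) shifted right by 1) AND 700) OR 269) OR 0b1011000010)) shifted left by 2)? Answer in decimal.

0b0011111011 = 0011111011
→ shifted right by 1 → 0001111101 = 125
700 = 1010111100
→ AND → 0000111100 = 60
269 = 0100001101
→ OR → 0100111101 = 317
0b1011000010 = 1011000010
→ OR → 1111111111 = 1023
→ shifted left by 2 (mod 2^10) → 1111111100 = 1020

1020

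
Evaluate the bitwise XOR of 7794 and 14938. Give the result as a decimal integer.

9256

7794 = 01111001110010
14938 = 11101001011010
XOR → 10010000101000 = 9256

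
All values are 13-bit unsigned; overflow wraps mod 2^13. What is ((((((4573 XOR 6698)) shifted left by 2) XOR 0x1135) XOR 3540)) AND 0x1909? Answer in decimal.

4361

4573 = 1000111011101
6698 = 1101000101010
→ XOR → 0101111110111 = 3063
→ shifted left by 2 (mod 2^13) → 0111111011100 = 4060
0x1135 = 1000100110101
→ XOR → 1111011101001 = 7913
3540 = 0110111010100
→ XOR → 1001100111101 = 4925
0x1909 = 1100100001001
→ AND → 1000100001001 = 4361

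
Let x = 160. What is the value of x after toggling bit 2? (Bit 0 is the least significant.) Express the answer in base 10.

164

x = 10100000
bit 2 is currently 0; toggle it via x ^ (1 << 2) = x ^ 4
→ 10100100 = 164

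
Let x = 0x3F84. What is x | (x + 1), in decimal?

x = 11111110000100 = 16260
x + 1 = 11111110000101
OR    = 11111110000101 = 16261
(x | (x + 1) sets the lowest cleared bit.)

16261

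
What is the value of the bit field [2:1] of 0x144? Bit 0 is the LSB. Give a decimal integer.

2

v = 101000100
Shift right by 1: 10100010
Mask low 2 bits: 10 = 2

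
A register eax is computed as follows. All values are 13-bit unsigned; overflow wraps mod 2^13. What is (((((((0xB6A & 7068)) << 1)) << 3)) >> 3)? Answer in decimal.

528

0xB6A = 0101101101010
7068 = 1101110011100
→ & → 0101100001000 = 2824
→ << 1 (mod 2^13) → 1011000010000 = 5648
→ << 3 (mod 2^13) → 1000010000000 = 4224
→ >> 3 → 0001000010000 = 528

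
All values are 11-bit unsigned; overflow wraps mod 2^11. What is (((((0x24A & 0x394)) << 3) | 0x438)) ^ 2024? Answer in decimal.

0x24A = 01001001010
0x394 = 01110010100
→ & → 01000000000 = 512
→ << 3 (mod 2^11) → 00000000000 = 0
0x438 = 10000111000
→ | → 10000111000 = 1080
2024 = 11111101000
→ ^ → 01111010000 = 976

976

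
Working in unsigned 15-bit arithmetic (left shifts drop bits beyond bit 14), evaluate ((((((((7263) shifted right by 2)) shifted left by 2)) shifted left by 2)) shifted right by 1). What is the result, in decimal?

14520

7263 = 001110001011111
→ shifted right by 2 → 000011100010111 = 1815
→ shifted left by 2 (mod 2^15) → 001110001011100 = 7260
→ shifted left by 2 (mod 2^15) → 111000101110000 = 29040
→ shifted right by 1 → 011100010111000 = 14520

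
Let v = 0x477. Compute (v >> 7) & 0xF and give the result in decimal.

8

v = 010001110111
Shift right by 7: 01000
Mask low 4 bits: 1000 = 8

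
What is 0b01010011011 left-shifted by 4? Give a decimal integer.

x = 00001010011011
shift left by 4 → 10100110110000 = 10672
(equivalently, 667 × 2^4 = 667 × 16)

10672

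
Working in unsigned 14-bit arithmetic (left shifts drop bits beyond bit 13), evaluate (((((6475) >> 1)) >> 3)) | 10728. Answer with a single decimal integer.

10748

6475 = 01100101001011
→ >> 1 → 00110010100101 = 3237
→ >> 3 → 00000110010100 = 404
10728 = 10100111101000
→ | → 10100111111100 = 10748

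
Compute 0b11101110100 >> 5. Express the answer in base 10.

x = 11101110100
shift right by 5 → 00000111011 = 59
(equivalently, floor(1908 / 32))

59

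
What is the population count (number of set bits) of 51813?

8

51813 = 1100101001100101
Count the 1s: 1 + 1 + 1 + 1 + 1 + 1 + 1 + 1 = 8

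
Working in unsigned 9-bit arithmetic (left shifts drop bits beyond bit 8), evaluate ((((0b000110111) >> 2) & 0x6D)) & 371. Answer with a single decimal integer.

0b000110111 = 000110111
→ >> 2 → 000001101 = 13
0x6D = 001101101
→ & → 000001101 = 13
371 = 101110011
→ & → 000000001 = 1

1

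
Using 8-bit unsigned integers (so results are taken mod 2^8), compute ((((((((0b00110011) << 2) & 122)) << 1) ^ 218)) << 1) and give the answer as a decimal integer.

148

0b00110011 = 00110011
→ << 2 (mod 2^8) → 11001100 = 204
122 = 01111010
→ & → 01001000 = 72
→ << 1 (mod 2^8) → 10010000 = 144
218 = 11011010
→ ^ → 01001010 = 74
→ << 1 (mod 2^8) → 10010100 = 148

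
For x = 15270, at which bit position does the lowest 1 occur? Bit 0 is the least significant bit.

1

15270 = 11101110100110
Trailing zeros: 1, so the lowest set bit is bit 1 (value 2).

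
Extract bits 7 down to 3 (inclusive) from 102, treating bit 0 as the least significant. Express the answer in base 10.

v = 001100110
Shift right by 3: 001100
Mask low 5 bits: 01100 = 12

12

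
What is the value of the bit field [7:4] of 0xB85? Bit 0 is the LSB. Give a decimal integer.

v = 101110000101
Shift right by 4: 10111000
Mask low 4 bits: 1000 = 8

8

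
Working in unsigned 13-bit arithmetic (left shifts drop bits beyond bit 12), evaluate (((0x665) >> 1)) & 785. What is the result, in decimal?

784

0x665 = 0011001100101
→ >> 1 → 0001100110010 = 818
785 = 0001100010001
→ & → 0001100010000 = 784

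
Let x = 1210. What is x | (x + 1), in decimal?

x = 10010111010 = 1210
x + 1 = 10010111011
OR    = 10010111011 = 1211
(x | (x + 1) sets the lowest cleared bit.)

1211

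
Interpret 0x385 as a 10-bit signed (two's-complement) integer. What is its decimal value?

pattern = 1110000101 (MSB is 1 ⇒ negative)
Invert: 0001111010, add 1 → 0001111011 = 123, so the value is -123.
(Equivalently: 901 - 2^10 = 901 - 1024 = -123.)

-123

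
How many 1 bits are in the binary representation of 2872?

2872 = 101100111000
Count the 1s: 1 + 1 + 1 + 1 + 1 + 1 = 6

6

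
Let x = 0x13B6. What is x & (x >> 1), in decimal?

402

x = 1001110110110 = 5046
x>>1 = 0100111011011
AND  = 0000110010010 = 402
(x & (x >> 1) has a 1 wherever x has two consecutive 1 bits.)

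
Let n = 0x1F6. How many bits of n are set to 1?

0x1F6 = 111110110
Count the 1s: 1 + 1 + 1 + 1 + 1 + 1 + 1 = 7

7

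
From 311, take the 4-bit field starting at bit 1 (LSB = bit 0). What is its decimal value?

v = 100110111
Shift right by 1: 10011011
Mask low 4 bits: 1011 = 11

11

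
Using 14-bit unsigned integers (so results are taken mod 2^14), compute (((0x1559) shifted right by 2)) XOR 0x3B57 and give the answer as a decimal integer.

0x1559 = 01010101011001
→ shifted right by 2 → 00010101010110 = 1366
0x3B57 = 11101101010111
→ XOR → 11111000000001 = 15873

15873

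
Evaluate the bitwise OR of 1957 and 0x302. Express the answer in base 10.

1959

1957 = 11110100101
0x302 = 01100000010
 OR → 11110100111 = 1959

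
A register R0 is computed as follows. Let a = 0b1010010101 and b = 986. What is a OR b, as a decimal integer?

a = 1010010101
986 = 1111011010
 OR → 1111011111 = 991

991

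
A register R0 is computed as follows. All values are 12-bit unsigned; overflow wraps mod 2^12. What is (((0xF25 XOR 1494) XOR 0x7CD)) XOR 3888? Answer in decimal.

526

0xF25 = 111100100101
1494 = 010111010110
→ XOR → 101011110011 = 2803
0x7CD = 011111001101
→ XOR → 110100111110 = 3390
3888 = 111100110000
→ XOR → 001000001110 = 526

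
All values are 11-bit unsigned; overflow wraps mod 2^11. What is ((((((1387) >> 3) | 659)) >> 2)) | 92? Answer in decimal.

255

1387 = 10101101011
→ >> 3 → 00010101101 = 173
659 = 01010010011
→ | → 01010111111 = 703
→ >> 2 → 00010101111 = 175
92 = 00001011100
→ | → 00011111111 = 255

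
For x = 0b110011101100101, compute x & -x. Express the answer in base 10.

x = 110011101100101 = 26469
-x (two's complement) = …001100010011011
AND   = 000000000000001 = 1
(x & -x isolates the lowest set bit of x.)

1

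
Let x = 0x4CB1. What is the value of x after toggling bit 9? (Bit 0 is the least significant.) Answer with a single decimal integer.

20145

x = 100110010110001
bit 9 is currently 0; toggle it via x ^ (1 << 9) = x ^ 512
→ 100111010110001 = 20145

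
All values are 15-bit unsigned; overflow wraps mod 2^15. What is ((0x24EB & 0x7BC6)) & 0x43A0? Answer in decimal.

0x24EB = 010010011101011
0x7BC6 = 111101111000110
→ & → 010000011000010 = 8386
0x43A0 = 100001110100000
→ & → 000000010000000 = 128

128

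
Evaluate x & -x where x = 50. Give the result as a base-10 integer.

2

x = 110010 = 50
-x (two's complement) = …001110
AND   = 000010 = 2
(x & -x isolates the lowest set bit of x.)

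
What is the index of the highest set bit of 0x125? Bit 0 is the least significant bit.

8

0x125 = 100100101
The topmost 1 is at position 8 (since 2^8 = 256 ≤ 293 < 512).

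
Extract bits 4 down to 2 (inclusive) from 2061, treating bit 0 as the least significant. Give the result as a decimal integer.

v = 100000001101
Shift right by 2: 1000000011
Mask low 3 bits: 011 = 3

3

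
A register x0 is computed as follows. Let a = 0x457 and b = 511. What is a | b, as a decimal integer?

0x457 = 10001010111
511 = 00111111111
 OR → 10111111111 = 1535

1535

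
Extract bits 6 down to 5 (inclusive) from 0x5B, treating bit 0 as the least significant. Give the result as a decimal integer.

v = 01011011
Shift right by 5: 010
Mask low 2 bits: 10 = 2

2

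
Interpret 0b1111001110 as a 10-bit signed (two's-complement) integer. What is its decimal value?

pattern = 1111001110 (MSB is 1 ⇒ negative)
Invert: 0000110001, add 1 → 0000110010 = 50, so the value is -50.
(Equivalently: 974 - 2^10 = 974 - 1024 = -50.)

-50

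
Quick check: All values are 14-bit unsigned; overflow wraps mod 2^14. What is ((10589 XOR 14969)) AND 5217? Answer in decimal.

10589 = 10100101011101
14969 = 11101001111001
→ XOR → 01001100100100 = 4900
5217 = 01010001100001
→ AND → 01000000100000 = 4128

4128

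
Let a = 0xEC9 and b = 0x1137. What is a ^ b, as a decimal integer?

8190

0xEC9 = 0111011001001
0x1137 = 1000100110111
XOR → 1111111111110 = 8190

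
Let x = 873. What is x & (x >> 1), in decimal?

x = 1101101001 = 873
x>>1 = 0110110100
AND  = 0100100000 = 288
(x & (x >> 1) has a 1 wherever x has two consecutive 1 bits.)

288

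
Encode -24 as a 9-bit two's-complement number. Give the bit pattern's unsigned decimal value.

24 in 9 bits: 000011000
Invert: 111100111
Add 1:  111101000 = 488
(Check: 2^9 - 24 = 512 - 24 = 488.)

488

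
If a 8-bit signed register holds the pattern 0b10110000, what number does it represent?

-80

pattern = 10110000 (MSB is 1 ⇒ negative)
Invert: 01001111, add 1 → 01010000 = 80, so the value is -80.
(Equivalently: 176 - 2^8 = 176 - 256 = -80.)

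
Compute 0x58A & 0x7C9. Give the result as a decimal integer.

0x58A = 10110001010
0x7C9 = 11111001001
AND → 10110001000 = 1416

1416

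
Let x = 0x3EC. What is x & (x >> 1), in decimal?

x = 1111101100 = 1004
x>>1 = 0111110110
AND  = 0111100100 = 484
(x & (x >> 1) has a 1 wherever x has two consecutive 1 bits.)

484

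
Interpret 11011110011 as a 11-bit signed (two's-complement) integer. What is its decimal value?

pattern = 11011110011 (MSB is 1 ⇒ negative)
Invert: 00100001100, add 1 → 00100001101 = 269, so the value is -269.
(Equivalently: 1779 - 2^11 = 1779 - 2048 = -269.)

-269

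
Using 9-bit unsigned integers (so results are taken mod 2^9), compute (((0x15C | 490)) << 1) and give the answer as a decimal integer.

508

0x15C = 101011100
490 = 111101010
→ | → 111111110 = 510
→ << 1 (mod 2^9) → 111111100 = 508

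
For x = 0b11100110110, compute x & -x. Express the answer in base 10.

x = 11100110110 = 1846
-x (two's complement) = …00011001010
AND   = 00000000010 = 2
(x & -x isolates the lowest set bit of x.)

2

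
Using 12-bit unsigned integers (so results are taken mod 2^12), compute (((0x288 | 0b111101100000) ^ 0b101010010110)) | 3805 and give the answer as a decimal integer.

0x288 = 001010001000
0b111101100000 = 111101100000
→ | → 111111101000 = 4072
0b101010010110 = 101010010110
→ ^ → 010101111110 = 1406
3805 = 111011011101
→ | → 111111111111 = 4095

4095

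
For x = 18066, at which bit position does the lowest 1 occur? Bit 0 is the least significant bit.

1

18066 = 100011010010010
Trailing zeros: 1, so the lowest set bit is bit 1 (value 2).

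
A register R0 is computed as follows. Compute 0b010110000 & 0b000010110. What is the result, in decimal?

16

a = 10110000
b = 00010110
AND → 00010000 = 16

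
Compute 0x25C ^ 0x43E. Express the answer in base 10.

0x25C = 01001011100
0x43E = 10000111110
XOR → 11001100010 = 1634

1634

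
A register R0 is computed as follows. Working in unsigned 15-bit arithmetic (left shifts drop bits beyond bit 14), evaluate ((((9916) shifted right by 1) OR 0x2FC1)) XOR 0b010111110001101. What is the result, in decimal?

4178

9916 = 010011010111100
→ shifted right by 1 → 001001101011110 = 4958
0x2FC1 = 010111111000001
→ OR → 011111111011111 = 16351
0b010111110001101 = 010111110001101
→ XOR → 001000001010010 = 4178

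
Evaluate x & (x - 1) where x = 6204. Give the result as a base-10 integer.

6200

x = 1100000111100 = 6204
x - 1 = 1100000111011
AND   = 1100000111000 = 6200
(x & (x - 1) clears the lowest set bit of x.)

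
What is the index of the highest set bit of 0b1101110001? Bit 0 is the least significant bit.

9

0b1101110001 = 1101110001
The topmost 1 is at position 9 (since 2^9 = 512 ≤ 881 < 1024).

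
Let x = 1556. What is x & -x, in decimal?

4

x = 11000010100 = 1556
-x (two's complement) = …00111101100
AND   = 00000000100 = 4
(x & -x isolates the lowest set bit of x.)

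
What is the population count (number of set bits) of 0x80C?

0x80C = 100000001100
Count the 1s: 1 + 1 + 1 = 3

3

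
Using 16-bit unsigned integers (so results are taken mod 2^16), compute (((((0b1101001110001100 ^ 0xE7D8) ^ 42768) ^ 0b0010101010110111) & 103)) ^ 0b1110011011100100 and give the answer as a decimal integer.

59015

0b1101001110001100 = 1101001110001100
0xE7D8 = 1110011111011000
→ ^ → 0011010001010100 = 13396
42768 = 1010011100010000
→ ^ → 1001001101000100 = 37700
0b0010101010110111 = 0010101010110111
→ ^ → 1011100111110011 = 47603
103 = 0000000001100111
→ & → 0000000001100011 = 99
0b1110011011100100 = 1110011011100100
→ ^ → 1110011010000111 = 59015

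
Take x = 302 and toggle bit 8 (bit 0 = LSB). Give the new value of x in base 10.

x = 100101110
bit 8 is currently 1; toggle it via x ^ (1 << 8) = x ^ 256
→ 000101110 = 46

46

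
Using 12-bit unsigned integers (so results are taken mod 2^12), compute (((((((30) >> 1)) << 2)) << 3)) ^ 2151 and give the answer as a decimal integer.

2439

30 = 000000011110
→ >> 1 → 000000001111 = 15
→ << 2 (mod 2^12) → 000000111100 = 60
→ << 3 (mod 2^12) → 000111100000 = 480
2151 = 100001100111
→ ^ → 100110000111 = 2439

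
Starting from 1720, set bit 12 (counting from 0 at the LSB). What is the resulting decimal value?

5816

x = 0011010111000
bit 12 is currently 0; set it via x | (1 << 12) = x | 4096
→ 1011010111000 = 5816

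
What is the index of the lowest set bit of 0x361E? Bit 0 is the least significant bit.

1

0x361E = 11011000011110
Trailing zeros: 1, so the lowest set bit is bit 1 (value 2).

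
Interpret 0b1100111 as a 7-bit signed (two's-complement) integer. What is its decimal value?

-25

pattern = 1100111 (MSB is 1 ⇒ negative)
Invert: 0011000, add 1 → 0011001 = 25, so the value is -25.
(Equivalently: 103 - 2^7 = 103 - 128 = -25.)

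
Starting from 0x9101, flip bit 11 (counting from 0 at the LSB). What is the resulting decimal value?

x = 1001000100000001
bit 11 is currently 0; toggle it via x ^ (1 << 11) = x ^ 2048
→ 1001100100000001 = 39169

39169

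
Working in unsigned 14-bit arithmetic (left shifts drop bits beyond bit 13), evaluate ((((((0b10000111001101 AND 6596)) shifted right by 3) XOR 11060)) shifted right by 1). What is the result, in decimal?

5510

0b10000111001101 = 10000111001101
6596 = 01100111000100
→ AND → 00000111000100 = 452
→ shifted right by 3 → 00000000111000 = 56
11060 = 10101100110100
→ XOR → 10101100001100 = 11020
→ shifted right by 1 → 01010110000110 = 5510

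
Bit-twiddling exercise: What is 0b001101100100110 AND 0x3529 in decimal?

a = 01101100100110
0x3529 = 11010100101001
AND → 01000100100000 = 4384

4384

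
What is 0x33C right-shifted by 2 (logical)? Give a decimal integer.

207

0x33C = 1100111100
shift right by 2 → 0011001111 = 207
(equivalently, floor(828 / 4))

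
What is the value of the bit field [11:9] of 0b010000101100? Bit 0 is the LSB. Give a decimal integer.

2

v = 010000101100
Shift right by 9: 010
Mask low 3 bits: 010 = 2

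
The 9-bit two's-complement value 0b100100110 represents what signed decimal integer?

pattern = 100100110 (MSB is 1 ⇒ negative)
Invert: 011011001, add 1 → 011011010 = 218, so the value is -218.
(Equivalently: 294 - 2^9 = 294 - 512 = -218.)

-218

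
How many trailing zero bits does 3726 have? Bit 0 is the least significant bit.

1

3726 = 111010001110
Trailing zeros: 1, so the lowest set bit is bit 1 (value 2).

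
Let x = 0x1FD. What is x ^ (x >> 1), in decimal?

x = 111111101 = 509
x>>1 = 011111110
XOR  = 100000011 = 259
(x ^ (x >> 1) gives the standard binary-reflected Gray code of x.)

259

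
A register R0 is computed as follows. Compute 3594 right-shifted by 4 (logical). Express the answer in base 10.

3594 = 111000001010
shift right by 4 → 000011100000 = 224
(equivalently, floor(3594 / 16))

224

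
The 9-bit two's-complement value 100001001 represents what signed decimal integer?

pattern = 100001001 (MSB is 1 ⇒ negative)
Invert: 011110110, add 1 → 011110111 = 247, so the value is -247.
(Equivalently: 265 - 2^9 = 265 - 512 = -247.)

-247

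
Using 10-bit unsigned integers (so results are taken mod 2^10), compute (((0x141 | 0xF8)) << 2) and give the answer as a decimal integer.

996

0x141 = 0101000001
0xF8 = 0011111000
→ | → 0111111001 = 505
→ << 2 (mod 2^10) → 1111100100 = 996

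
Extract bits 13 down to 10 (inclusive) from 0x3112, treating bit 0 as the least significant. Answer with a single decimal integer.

12

v = 11000100010010
Shift right by 10: 1100
Mask low 4 bits: 1100 = 12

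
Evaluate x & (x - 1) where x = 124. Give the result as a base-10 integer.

120

x = 1111100 = 124
x - 1 = 1111011
AND   = 1111000 = 120
(x & (x - 1) clears the lowest set bit of x.)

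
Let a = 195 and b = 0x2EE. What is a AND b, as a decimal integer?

194

195 = 0011000011
0x2EE = 1011101110
AND → 0011000010 = 194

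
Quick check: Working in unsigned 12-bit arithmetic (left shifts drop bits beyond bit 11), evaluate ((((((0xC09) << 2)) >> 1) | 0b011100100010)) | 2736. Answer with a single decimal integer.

4018

0xC09 = 110000001001
→ << 2 (mod 2^12) → 000000100100 = 36
→ >> 1 → 000000010010 = 18
0b011100100010 = 011100100010
→ | → 011100110010 = 1842
2736 = 101010110000
→ | → 111110110010 = 4018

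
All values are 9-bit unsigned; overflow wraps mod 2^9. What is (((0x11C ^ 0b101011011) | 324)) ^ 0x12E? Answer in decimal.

0x11C = 100011100
0b101011011 = 101011011
→ ^ → 001000111 = 71
324 = 101000100
→ | → 101000111 = 327
0x12E = 100101110
→ ^ → 001101001 = 105

105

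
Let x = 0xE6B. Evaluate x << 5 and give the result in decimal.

0xE6B = 00000111001101011
shift left by 5 → 11100110101100000 = 118112
(equivalently, 3691 × 2^5 = 3691 × 32)

118112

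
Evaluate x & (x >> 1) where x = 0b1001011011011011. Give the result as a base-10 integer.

x = 1001011011011011 = 38619
x>>1 = 0100101101101101
AND  = 0000001001001001 = 585
(x & (x >> 1) has a 1 wherever x has two consecutive 1 bits.)

585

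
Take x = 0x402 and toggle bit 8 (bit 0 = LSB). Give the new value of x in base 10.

x = 10000000010
bit 8 is currently 0; toggle it via x ^ (1 << 8) = x ^ 256
→ 10100000010 = 1282

1282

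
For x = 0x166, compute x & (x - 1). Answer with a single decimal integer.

356

x = 101100110 = 358
x - 1 = 101100101
AND   = 101100100 = 356
(x & (x - 1) clears the lowest set bit of x.)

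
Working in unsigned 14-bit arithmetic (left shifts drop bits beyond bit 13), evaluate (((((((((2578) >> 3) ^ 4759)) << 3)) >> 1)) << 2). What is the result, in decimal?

2578 = 00101000010010
→ >> 3 → 00000101000010 = 322
4759 = 01001010010111
→ ^ → 01001111010101 = 5077
→ << 3 (mod 2^14) → 01111010101000 = 7848
→ >> 1 → 00111101010100 = 3924
→ << 2 (mod 2^14) → 11110101010000 = 15696

15696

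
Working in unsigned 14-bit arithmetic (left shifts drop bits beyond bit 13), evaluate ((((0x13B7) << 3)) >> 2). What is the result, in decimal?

0x13B7 = 01001110110111
→ << 3 (mod 2^14) → 01110110111000 = 7608
→ >> 2 → 00011101101110 = 1902

1902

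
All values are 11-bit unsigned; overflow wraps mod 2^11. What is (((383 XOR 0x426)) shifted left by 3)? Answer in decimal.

383 = 00101111111
0x426 = 10000100110
→ XOR → 10101011001 = 1369
→ shifted left by 3 (mod 2^11) → 01011001000 = 712

712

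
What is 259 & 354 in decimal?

258

259 = 100000011
354 = 101100010
AND → 100000010 = 258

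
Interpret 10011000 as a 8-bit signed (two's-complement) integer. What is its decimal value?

-104

pattern = 10011000 (MSB is 1 ⇒ negative)
Invert: 01100111, add 1 → 01101000 = 104, so the value is -104.
(Equivalently: 152 - 2^8 = 152 - 256 = -104.)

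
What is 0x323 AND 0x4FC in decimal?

32

0x323 = 01100100011
0x4FC = 10011111100
AND → 00000100000 = 32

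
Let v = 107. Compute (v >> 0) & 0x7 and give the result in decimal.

3

v = 0000001101011
Shift right by 0: 0000001101011
Mask low 3 bits: 011 = 3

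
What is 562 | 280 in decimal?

826

562 = 1000110010
280 = 0100011000
 OR → 1100111010 = 826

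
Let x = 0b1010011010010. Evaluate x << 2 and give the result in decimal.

x = 001010011010010
shift left by 2 → 101001101001000 = 21320
(equivalently, 5330 × 2^2 = 5330 × 4)

21320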